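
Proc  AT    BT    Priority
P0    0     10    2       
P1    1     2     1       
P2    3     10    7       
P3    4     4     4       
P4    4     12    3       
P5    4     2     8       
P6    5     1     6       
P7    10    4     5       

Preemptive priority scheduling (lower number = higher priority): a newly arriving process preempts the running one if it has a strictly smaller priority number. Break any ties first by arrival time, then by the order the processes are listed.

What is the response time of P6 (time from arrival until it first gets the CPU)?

Gantt: | P0 0-1 | P1 1-3 | P0 3-12 | P4 12-24 | P3 24-28 | P7 28-32 | P6 32-33 | P2 33-43 | P5 43-45 |
Completion: P0=12  P1=3  P2=43  P3=28  P4=24  P5=45  P6=33  P7=32
Response(P6) = first start − arrival = 32 − 5 = 27

27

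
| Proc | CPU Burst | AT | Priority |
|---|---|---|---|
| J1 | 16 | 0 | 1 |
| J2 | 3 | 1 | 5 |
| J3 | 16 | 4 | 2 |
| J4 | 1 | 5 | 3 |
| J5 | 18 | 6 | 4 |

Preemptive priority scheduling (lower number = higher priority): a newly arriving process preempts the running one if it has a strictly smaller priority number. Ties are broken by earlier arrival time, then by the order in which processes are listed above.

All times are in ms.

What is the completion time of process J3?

Schedule: | J1 0-16 | J3 16-32 | J4 32-33 | J5 33-51 | J2 51-54 |
Completion: J1=16  J2=54  J3=32  J4=33  J5=51
Turnaround (C−A): J1=16  J2=53  J3=28  J4=28  J5=45

32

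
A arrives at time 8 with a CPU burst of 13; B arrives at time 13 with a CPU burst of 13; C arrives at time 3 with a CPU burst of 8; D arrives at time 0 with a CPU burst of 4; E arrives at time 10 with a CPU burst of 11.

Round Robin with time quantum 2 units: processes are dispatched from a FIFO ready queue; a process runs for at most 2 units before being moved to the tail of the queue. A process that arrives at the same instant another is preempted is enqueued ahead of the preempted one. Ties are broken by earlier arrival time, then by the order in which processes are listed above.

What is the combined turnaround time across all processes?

Gantt: | D 0-4 | C 4-8 | A 8-10 | C 10-12 | E 12-14 | A 14-16 | C 16-18 | B 18-20 | E 20-22 | A 22-24 | B 24-26 | E 26-28 | A 28-30 | B 30-32 | E 32-34 | A 34-36 | B 36-38 | E 38-40 | A 40-42 | B 42-44 | E 44-45 | A 45-46 | B 46-49 |
Completion: A=46  B=49  C=18  D=4  E=45
Turnaround (C−A): A=38  B=36  C=15  D=4  E=35
Turnaround = completion − arrival: A=38, B=36, C=15, D=4, E=35
Total turnaround = 38 + 36 + 15 + 4 + 35 = 128

128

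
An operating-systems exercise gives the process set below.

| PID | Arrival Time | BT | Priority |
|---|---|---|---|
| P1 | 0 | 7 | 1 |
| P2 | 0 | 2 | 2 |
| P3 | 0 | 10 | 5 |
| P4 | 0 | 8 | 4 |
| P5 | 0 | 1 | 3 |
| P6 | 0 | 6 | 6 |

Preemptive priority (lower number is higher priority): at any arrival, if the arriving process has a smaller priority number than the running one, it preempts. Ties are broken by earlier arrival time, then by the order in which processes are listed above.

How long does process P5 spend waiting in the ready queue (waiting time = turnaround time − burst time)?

Timeline: | P1 0-7 | P2 7-9 | P5 9-10 | P4 10-18 | P3 18-28 | P6 28-34 |
Completion: P1=7  P2=9  P3=28  P4=18  P5=10  P6=34
Waiting(P5) = turnaround − burst = 10 − 1 = 9

9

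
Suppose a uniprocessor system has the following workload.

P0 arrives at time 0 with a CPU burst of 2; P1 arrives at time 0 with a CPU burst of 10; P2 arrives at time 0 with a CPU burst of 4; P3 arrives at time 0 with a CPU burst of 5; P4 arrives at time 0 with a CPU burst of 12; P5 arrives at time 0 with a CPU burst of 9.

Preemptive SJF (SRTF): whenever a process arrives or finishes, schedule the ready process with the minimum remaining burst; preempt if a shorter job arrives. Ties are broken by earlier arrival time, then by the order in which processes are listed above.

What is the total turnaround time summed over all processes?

Timeline: | P0 0-2 | P2 2-6 | P3 6-11 | P5 11-20 | P1 20-30 | P4 30-42 |
Completion: P0=2  P1=30  P2=6  P3=11  P4=42  P5=20
Turnaround = completion − arrival: P0=2, P1=30, P2=6, P3=11, P4=42, P5=20
Total turnaround = 2 + 30 + 6 + 11 + 42 + 20 = 111

111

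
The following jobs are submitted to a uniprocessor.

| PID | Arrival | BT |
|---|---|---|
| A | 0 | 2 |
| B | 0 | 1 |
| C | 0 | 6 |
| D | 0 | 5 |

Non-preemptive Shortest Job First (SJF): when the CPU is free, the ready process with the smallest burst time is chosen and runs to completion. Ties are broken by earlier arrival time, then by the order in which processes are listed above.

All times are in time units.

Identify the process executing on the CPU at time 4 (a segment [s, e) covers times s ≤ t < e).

D

Schedule: | B 0-1 | A 1-3 | D 3-8 | C 8-14 |
Completion: A=3  B=1  C=14  D=8
Turnaround (C−A): A=3  B=1  C=14  D=8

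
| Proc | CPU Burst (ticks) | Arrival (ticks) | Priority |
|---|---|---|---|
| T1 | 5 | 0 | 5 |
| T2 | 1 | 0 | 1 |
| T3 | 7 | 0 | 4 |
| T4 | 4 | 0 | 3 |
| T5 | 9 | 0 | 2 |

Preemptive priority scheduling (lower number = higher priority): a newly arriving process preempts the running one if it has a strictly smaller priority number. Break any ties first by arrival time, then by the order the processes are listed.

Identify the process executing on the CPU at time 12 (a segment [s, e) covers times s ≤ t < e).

Schedule: | T2 0-1 | T5 1-10 | T4 10-14 | T3 14-21 | T1 21-26 |
Completion: T1=26  T2=1  T3=21  T4=14  T5=10
Turnaround (C−A): T1=26  T2=1  T3=21  T4=14  T5=10

T4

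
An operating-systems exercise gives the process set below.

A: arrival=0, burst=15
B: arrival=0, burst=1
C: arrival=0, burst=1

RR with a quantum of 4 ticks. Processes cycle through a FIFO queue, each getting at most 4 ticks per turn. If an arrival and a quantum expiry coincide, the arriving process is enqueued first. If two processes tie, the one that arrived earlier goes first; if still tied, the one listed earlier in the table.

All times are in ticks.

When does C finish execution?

Timeline: | A 0-4 | B 4-5 | C 5-6 | A 6-17 |
Completion: A=17  B=5  C=6

6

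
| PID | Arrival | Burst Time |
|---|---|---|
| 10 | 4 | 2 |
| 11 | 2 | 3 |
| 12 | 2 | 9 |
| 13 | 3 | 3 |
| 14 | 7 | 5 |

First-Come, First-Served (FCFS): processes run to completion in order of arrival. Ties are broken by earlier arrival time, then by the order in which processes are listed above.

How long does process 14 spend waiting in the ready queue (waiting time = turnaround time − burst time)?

Gantt: | idle 0-2 | 11 2-5 | 12 5-14 | 13 14-17 | 10 17-19 | 14 19-24 |
Completion: 10=19  11=5  12=14  13=17  14=24
Turnaround (C−A): 10=15  11=3  12=12  13=14  14=17
Waiting(14) = turnaround − burst = 17 − 5 = 12

12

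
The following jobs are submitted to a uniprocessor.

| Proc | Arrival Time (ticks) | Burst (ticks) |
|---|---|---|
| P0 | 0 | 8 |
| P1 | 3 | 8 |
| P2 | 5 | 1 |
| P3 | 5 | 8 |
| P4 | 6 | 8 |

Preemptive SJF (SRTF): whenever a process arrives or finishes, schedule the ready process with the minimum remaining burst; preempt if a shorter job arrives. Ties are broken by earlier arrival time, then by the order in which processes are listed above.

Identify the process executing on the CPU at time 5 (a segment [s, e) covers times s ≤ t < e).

Gantt: | P0 0-5 | P2 5-6 | P0 6-9 | P1 9-17 | P3 17-25 | P4 25-33 |
Completion: P0=9  P1=17  P2=6  P3=25  P4=33

P2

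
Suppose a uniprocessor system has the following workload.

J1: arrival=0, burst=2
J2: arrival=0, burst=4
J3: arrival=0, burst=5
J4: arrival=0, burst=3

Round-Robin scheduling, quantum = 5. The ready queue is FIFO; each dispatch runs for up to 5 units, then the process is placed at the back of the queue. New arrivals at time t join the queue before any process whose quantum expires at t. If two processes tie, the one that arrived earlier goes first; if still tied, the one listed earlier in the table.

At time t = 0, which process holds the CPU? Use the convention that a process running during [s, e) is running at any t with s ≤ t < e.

J1

Timeline: | J1 0-2 | J2 2-6 | J3 6-11 | J4 11-14 |
Completion: J1=2  J2=6  J3=11  J4=14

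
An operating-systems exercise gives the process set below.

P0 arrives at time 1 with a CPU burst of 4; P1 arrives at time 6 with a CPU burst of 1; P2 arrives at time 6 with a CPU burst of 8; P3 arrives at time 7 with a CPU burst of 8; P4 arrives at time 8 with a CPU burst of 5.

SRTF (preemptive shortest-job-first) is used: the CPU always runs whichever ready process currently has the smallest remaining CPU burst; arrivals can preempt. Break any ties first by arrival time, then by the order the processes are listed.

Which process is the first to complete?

P0

Timeline: | idle 0-1 | P0 1-5 | idle 5-6 | P1 6-7 | P2 7-8 | P4 8-13 | P2 13-20 | P3 20-28 |
Completion: P0=5  P1=7  P2=20  P3=28  P4=13
Turnaround (C−A): P0=4  P1=1  P2=14  P3=21  P4=5
Finish order: P0 → P1 → P4 → P2 → P3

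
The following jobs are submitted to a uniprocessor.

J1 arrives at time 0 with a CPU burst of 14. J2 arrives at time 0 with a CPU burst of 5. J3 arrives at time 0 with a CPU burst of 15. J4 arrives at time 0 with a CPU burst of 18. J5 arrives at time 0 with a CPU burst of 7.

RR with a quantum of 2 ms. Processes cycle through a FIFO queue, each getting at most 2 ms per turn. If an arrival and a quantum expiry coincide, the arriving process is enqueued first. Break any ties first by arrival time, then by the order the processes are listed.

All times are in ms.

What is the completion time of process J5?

Schedule: | J1 0-2 | J2 2-4 | J3 4-6 | J4 6-8 | J5 8-10 | J1 10-12 | J2 12-14 | J3 14-16 | J4 16-18 | J5 18-20 | J1 20-22 | J2 22-23 | J3 23-25 | J4 25-27 | J5 27-29 | J1 29-31 | J3 31-33 | J4 33-35 | J5 35-36 | J1 36-38 | J3 38-40 | J4 40-42 | J1 42-44 | J3 44-46 | J4 46-48 | J1 48-50 | J3 50-52 | J4 52-54 | J3 54-55 | J4 55-59 |
Completion: J1=50  J2=23  J3=55  J4=59  J5=36
Turnaround (C−A): J1=50  J2=23  J3=55  J4=59  J5=36

36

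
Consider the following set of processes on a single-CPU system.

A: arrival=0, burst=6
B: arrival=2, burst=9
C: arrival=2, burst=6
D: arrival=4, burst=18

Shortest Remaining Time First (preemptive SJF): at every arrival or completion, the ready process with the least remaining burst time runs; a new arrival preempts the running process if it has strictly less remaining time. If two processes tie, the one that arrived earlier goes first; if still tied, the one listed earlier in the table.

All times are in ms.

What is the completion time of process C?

12

Gantt: | A 0-6 | C 6-12 | B 12-21 | D 21-39 |
Completion: A=6  B=21  C=12  D=39
Turnaround (C−A): A=6  B=19  C=10  D=35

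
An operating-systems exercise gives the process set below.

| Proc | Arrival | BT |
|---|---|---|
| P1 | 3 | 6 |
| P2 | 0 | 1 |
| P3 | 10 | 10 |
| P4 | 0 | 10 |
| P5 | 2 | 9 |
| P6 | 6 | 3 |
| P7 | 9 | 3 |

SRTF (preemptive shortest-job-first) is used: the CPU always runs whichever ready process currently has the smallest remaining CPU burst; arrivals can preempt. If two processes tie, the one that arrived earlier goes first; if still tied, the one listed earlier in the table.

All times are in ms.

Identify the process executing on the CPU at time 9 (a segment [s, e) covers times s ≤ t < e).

P6

Timeline: | P2 0-1 | P4 1-3 | P1 3-9 | P6 9-12 | P7 12-15 | P4 15-23 | P5 23-32 | P3 32-42 |
Completion: P1=9  P2=1  P3=42  P4=23  P5=32  P6=12  P7=15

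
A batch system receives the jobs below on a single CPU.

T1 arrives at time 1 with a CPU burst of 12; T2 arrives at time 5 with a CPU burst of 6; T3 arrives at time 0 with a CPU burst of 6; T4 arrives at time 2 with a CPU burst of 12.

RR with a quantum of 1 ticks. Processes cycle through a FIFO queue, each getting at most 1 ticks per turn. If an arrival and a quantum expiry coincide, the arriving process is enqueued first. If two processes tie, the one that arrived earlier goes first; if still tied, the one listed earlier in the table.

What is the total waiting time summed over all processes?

71

Schedule: | T3 0-1 | T1 1-2 | T3 2-3 | T4 3-4 | T1 4-5 | T3 5-6 | T4 6-7 | T2 7-8 | T1 8-9 | T3 9-10 | T4 10-11 | T2 11-12 | T1 12-13 | T3 13-14 | T4 14-15 | T2 15-16 | T1 16-17 | T3 17-18 | T4 18-19 | T2 19-20 | T1 20-21 | T4 21-22 | T2 22-23 | T1 23-24 | T4 24-25 | T2 25-26 | T1 26-27 | T4 27-28 | T1 28-29 | T4 29-30 | T1 30-31 | T4 31-32 | T1 32-33 | T4 33-34 | T1 34-35 | T4 35-36 |
Completion: T1=35  T2=26  T3=18  T4=36
Turnaround (C−A): T1=34  T2=21  T3=18  T4=34
Waiting = turnaround − burst: T1=22, T2=15, T3=12, T4=22
Total waiting = 22 + 15 + 12 + 22 = 71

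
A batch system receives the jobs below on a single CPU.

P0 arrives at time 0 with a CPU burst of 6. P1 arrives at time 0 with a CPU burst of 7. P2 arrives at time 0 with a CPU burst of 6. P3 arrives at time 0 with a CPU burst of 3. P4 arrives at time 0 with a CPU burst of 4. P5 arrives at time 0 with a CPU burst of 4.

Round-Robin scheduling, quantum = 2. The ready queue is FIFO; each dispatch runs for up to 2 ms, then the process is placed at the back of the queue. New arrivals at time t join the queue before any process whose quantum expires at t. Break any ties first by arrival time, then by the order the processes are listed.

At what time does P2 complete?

29

Timeline: | P0 0-2 | P1 2-4 | P2 4-6 | P3 6-8 | P4 8-10 | P5 10-12 | P0 12-14 | P1 14-16 | P2 16-18 | P3 18-19 | P4 19-21 | P5 21-23 | P0 23-25 | P1 25-27 | P2 27-29 | P1 29-30 |
Completion: P0=25  P1=30  P2=29  P3=19  P4=21  P5=23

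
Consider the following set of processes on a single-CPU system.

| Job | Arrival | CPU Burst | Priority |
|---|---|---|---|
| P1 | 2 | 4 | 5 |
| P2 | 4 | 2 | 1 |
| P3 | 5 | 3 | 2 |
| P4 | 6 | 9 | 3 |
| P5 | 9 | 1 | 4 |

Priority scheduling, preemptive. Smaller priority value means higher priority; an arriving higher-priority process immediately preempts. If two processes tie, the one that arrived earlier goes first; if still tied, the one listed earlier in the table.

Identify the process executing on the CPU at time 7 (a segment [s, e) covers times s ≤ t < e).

P3

Schedule: | idle 0-2 | P1 2-4 | P2 4-6 | P3 6-9 | P4 9-18 | P5 18-19 | P1 19-21 |
Completion: P1=21  P2=6  P3=9  P4=18  P5=19
Turnaround (C−A): P1=19  P2=2  P3=4  P4=12  P5=10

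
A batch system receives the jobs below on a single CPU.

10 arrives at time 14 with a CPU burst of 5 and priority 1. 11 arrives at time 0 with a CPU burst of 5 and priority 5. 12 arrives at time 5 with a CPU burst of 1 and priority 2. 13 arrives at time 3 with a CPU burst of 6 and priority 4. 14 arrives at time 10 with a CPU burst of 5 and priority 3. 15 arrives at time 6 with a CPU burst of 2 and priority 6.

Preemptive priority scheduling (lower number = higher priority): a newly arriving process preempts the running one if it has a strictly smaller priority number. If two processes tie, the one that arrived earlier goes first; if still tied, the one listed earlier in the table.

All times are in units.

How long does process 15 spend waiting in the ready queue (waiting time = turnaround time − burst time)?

16

Timeline: | 11 0-3 | 13 3-5 | 12 5-6 | 13 6-10 | 14 10-14 | 10 14-19 | 14 19-20 | 11 20-22 | 15 22-24 |
Completion: 10=19  11=22  12=6  13=10  14=20  15=24
Turnaround (C−A): 10=5  11=22  12=1  13=7  14=10  15=18
Waiting(15) = turnaround − burst = 18 − 2 = 16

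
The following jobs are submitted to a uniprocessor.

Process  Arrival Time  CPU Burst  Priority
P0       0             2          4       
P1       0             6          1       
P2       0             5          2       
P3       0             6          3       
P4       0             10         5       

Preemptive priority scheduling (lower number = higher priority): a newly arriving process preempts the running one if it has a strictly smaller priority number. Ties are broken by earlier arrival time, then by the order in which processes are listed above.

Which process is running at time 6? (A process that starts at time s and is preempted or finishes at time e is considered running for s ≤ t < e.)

P2

Gantt: | P1 0-6 | P2 6-11 | P3 11-17 | P0 17-19 | P4 19-29 |
Completion: P0=19  P1=6  P2=11  P3=17  P4=29
Turnaround (C−A): P0=19  P1=6  P2=11  P3=17  P4=29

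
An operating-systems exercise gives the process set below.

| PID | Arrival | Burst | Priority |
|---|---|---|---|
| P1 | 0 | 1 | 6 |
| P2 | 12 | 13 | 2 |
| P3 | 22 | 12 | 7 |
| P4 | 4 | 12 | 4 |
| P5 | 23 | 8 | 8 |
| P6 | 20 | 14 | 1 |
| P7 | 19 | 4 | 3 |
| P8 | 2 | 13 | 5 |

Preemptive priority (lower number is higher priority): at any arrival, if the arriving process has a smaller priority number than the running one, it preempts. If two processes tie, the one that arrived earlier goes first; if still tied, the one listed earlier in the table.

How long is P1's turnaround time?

1

Schedule: | P1 0-1 | idle 1-2 | P8 2-4 | P4 4-12 | P2 12-20 | P6 20-34 | P2 34-39 | P7 39-43 | P4 43-47 | P8 47-58 | P3 58-70 | P5 70-78 |
Completion: P1=1  P2=39  P3=70  P4=47  P5=78  P6=34  P7=43  P8=58
Turnaround (C−A): P1=1  P2=27  P3=48  P4=43  P5=55  P6=14  P7=24  P8=56
Turnaround(P1) = completion − arrival = 1 − 0 = 1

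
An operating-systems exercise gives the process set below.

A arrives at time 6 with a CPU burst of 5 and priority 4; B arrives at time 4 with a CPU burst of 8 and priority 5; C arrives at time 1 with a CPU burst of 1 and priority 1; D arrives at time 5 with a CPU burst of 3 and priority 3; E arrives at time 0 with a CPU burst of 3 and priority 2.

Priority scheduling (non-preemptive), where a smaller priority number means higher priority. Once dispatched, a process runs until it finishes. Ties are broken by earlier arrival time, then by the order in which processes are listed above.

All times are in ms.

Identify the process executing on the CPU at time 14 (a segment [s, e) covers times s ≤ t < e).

D

Timeline: | E 0-3 | C 3-4 | B 4-12 | D 12-15 | A 15-20 |
Completion: A=20  B=12  C=4  D=15  E=3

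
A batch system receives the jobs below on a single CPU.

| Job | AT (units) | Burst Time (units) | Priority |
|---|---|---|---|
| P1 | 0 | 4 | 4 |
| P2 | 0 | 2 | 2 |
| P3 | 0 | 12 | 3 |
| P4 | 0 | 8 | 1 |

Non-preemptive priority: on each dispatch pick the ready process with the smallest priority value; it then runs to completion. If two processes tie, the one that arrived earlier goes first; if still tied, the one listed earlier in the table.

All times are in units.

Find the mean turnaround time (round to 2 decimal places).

Schedule: | P4 0-8 | P2 8-10 | P3 10-22 | P1 22-26 |
Completion: P1=26  P2=10  P3=22  P4=8
Turnaround times: P1=26, P2=10, P3=22, P4=8
Average turnaround = (26+10+22+8) / 4 = 66/4 = 16.50

16.50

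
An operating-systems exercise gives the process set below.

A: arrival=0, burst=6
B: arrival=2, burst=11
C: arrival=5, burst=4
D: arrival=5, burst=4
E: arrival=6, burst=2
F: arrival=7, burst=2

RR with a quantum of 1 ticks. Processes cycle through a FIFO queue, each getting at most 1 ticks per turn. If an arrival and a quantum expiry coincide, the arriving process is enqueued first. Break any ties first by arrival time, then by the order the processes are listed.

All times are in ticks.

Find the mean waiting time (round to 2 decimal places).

11.83

Schedule: | A 0-2 | B 2-3 | A 3-4 | B 4-5 | A 5-6 | C 6-7 | D 7-8 | B 8-9 | E 9-10 | A 10-11 | F 11-12 | C 12-13 | D 13-14 | B 14-15 | E 15-16 | A 16-17 | F 17-18 | C 18-19 | D 19-20 | B 20-21 | C 21-22 | D 22-23 | B 23-29 |
Completion: A=17  B=29  C=22  D=23  E=16  F=18
Turnaround (C−A): A=17  B=27  C=17  D=18  E=10  F=11
Waiting times: A=11, B=16, C=13, D=14, E=8, F=9
Average waiting = (11+16+13+14+8+9) / 6 = 71/6 = 11.83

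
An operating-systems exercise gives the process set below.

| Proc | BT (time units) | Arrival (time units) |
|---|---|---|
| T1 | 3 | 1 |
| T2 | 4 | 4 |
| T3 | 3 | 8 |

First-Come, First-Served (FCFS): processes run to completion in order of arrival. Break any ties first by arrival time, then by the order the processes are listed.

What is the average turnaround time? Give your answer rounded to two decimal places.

3.33

Gantt: | idle 0-1 | T1 1-4 | T2 4-8 | T3 8-11 |
Completion: T1=4  T2=8  T3=11
Turnaround (C−A): T1=3  T2=4  T3=3
Turnaround times: T1=3, T2=4, T3=3
Average turnaround = (3+4+3) / 3 = 10/3 = 3.33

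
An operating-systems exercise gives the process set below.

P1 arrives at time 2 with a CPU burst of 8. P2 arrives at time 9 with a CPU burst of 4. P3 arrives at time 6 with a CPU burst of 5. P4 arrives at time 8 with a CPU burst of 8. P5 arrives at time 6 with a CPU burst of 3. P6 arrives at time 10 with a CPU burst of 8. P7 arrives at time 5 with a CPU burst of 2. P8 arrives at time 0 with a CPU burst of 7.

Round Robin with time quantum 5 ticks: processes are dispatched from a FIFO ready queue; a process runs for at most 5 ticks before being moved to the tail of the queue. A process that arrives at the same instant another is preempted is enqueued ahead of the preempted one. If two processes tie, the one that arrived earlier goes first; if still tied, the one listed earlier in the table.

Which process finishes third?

P3

Timeline: | P8 0-5 | P1 5-10 | P7 10-12 | P8 12-14 | P3 14-19 | P5 19-22 | P4 22-27 | P2 27-31 | P6 31-36 | P1 36-39 | P4 39-42 | P6 42-45 |
Completion: P1=39  P2=31  P3=19  P4=42  P5=22  P6=45  P7=12  P8=14
Turnaround (C−A): P1=37  P2=22  P3=13  P4=34  P5=16  P6=35  P7=7  P8=14
Finish order: P7 → P8 → P3 → P5 → P2 → P1 → P4 → P6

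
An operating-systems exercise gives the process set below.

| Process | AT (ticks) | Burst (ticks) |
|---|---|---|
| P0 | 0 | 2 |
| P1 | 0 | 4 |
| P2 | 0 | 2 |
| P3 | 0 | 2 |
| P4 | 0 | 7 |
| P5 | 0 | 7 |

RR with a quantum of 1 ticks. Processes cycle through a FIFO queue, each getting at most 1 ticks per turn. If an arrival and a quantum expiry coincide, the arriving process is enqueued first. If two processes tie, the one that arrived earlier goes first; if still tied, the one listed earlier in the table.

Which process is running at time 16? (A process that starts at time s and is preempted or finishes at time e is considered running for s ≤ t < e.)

P4

Timeline: | P0 0-1 | P1 1-2 | P2 2-3 | P3 3-4 | P4 4-5 | P5 5-6 | P0 6-7 | P1 7-8 | P2 8-9 | P3 9-10 | P4 10-11 | P5 11-12 | P1 12-13 | P4 13-14 | P5 14-15 | P1 15-16 | P4 16-17 | P5 17-18 | P4 18-19 | P5 19-20 | P4 20-21 | P5 21-22 | P4 22-23 | P5 23-24 |
Completion: P0=7  P1=16  P2=9  P3=10  P4=23  P5=24
Turnaround (C−A): P0=7  P1=16  P2=9  P3=10  P4=23  P5=24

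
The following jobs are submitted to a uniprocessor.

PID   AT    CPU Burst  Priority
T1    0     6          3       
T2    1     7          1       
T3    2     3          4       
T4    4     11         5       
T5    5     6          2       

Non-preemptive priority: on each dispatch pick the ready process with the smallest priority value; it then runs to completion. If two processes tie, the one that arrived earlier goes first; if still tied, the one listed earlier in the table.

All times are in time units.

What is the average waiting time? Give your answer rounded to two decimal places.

9.60

Schedule: | T1 0-6 | T2 6-13 | T5 13-19 | T3 19-22 | T4 22-33 |
Completion: T1=6  T2=13  T3=22  T4=33  T5=19
Turnaround (C−A): T1=6  T2=12  T3=20  T4=29  T5=14
Waiting times: T1=0, T2=5, T3=17, T4=18, T5=8
Average waiting = (0+5+17+18+8) / 5 = 48/5 = 9.60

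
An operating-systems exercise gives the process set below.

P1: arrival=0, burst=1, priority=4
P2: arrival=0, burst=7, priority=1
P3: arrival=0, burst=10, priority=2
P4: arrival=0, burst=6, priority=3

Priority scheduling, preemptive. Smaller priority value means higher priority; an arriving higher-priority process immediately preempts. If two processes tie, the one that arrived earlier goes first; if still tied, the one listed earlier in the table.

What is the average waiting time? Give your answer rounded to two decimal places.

11.75

Gantt: | P2 0-7 | P3 7-17 | P4 17-23 | P1 23-24 |
Completion: P1=24  P2=7  P3=17  P4=23
Waiting times: P1=23, P2=0, P3=7, P4=17
Average waiting = (23+0+7+17) / 4 = 47/4 = 11.75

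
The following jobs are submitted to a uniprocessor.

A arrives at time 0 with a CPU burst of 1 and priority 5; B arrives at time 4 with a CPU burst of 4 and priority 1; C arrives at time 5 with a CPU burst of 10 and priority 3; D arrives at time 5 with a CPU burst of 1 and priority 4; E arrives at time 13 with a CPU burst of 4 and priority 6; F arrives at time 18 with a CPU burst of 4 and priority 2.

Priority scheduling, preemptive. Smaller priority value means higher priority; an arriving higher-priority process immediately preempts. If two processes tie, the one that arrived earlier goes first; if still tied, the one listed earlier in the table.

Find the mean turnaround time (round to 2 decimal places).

9.00

Gantt: | A 0-1 | idle 1-4 | B 4-8 | C 8-18 | F 18-22 | D 22-23 | E 23-27 |
Completion: A=1  B=8  C=18  D=23  E=27  F=22
Turnaround (C−A): A=1  B=4  C=13  D=18  E=14  F=4
Turnaround times: A=1, B=4, C=13, D=18, E=14, F=4
Average turnaround = (1+4+13+18+14+4) / 6 = 54/6 = 9.00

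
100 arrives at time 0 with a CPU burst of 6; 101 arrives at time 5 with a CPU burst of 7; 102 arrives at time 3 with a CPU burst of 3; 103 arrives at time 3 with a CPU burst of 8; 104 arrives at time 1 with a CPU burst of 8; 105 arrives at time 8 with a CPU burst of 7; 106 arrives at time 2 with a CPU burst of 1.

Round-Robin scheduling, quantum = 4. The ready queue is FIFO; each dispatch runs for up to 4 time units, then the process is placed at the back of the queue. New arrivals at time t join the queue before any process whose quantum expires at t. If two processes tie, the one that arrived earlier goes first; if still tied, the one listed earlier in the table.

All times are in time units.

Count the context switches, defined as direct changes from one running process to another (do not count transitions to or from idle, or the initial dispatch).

11

Schedule: | 100 0-4 | 104 4-8 | 106 8-9 | 102 9-12 | 103 12-16 | 100 16-18 | 101 18-22 | 105 22-26 | 104 26-30 | 103 30-34 | 101 34-37 | 105 37-40 |
Completion: 100=18  101=37  102=12  103=34  104=30  105=40  106=9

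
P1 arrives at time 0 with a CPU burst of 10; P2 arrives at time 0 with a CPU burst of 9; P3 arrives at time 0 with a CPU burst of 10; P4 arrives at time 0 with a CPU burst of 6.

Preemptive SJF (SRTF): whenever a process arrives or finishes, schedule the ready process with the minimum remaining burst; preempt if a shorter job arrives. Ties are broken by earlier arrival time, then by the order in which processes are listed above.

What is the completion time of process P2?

15

Timeline: | P4 0-6 | P2 6-15 | P1 15-25 | P3 25-35 |
Completion: P1=25  P2=15  P3=35  P4=6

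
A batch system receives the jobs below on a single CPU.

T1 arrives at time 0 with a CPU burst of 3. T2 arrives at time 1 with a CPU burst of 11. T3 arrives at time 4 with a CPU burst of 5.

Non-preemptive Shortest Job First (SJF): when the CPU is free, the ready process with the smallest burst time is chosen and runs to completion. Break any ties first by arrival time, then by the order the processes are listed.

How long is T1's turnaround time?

Timeline: | T1 0-3 | T2 3-14 | T3 14-19 |
Completion: T1=3  T2=14  T3=19
Turnaround(T1) = completion − arrival = 3 − 0 = 3

3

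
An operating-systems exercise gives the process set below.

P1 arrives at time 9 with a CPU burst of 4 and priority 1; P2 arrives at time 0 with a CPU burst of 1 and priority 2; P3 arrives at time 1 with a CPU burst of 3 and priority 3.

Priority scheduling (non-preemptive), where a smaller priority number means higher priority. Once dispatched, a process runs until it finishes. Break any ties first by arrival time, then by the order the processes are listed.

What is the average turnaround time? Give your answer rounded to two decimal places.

2.67

Schedule: | P2 0-1 | P3 1-4 | idle 4-9 | P1 9-13 |
Completion: P1=13  P2=1  P3=4
Turnaround (C−A): P1=4  P2=1  P3=3
Turnaround times: P1=4, P2=1, P3=3
Average turnaround = (4+1+3) / 3 = 8/3 = 2.67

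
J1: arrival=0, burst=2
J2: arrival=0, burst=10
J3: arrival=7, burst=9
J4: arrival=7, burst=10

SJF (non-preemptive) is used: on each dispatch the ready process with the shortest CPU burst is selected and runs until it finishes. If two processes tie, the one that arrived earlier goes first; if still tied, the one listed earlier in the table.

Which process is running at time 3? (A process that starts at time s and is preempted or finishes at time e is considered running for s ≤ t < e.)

J2

Schedule: | J1 0-2 | J2 2-12 | J3 12-21 | J4 21-31 |
Completion: J1=2  J2=12  J3=21  J4=31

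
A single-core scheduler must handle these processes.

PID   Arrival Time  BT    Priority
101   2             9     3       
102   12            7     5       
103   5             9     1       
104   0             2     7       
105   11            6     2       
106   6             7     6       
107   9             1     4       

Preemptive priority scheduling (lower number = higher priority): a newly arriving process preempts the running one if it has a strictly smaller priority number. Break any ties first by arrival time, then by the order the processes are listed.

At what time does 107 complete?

27

Schedule: | 104 0-2 | 101 2-5 | 103 5-14 | 105 14-20 | 101 20-26 | 107 26-27 | 102 27-34 | 106 34-41 |
Completion: 101=26  102=34  103=14  104=2  105=20  106=41  107=27
Turnaround (C−A): 101=24  102=22  103=9  104=2  105=9  106=35  107=18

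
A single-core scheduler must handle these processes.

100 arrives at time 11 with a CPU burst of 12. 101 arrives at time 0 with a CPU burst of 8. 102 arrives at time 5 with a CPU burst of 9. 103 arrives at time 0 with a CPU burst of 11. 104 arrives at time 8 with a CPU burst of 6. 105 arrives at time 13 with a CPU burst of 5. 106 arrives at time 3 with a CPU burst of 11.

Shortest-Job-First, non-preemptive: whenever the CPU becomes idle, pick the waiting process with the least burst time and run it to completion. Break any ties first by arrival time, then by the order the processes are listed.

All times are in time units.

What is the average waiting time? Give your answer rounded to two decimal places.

16.86

Gantt: | 101 0-8 | 104 8-14 | 105 14-19 | 102 19-28 | 103 28-39 | 106 39-50 | 100 50-62 |
Completion: 100=62  101=8  102=28  103=39  104=14  105=19  106=50
Turnaround (C−A): 100=51  101=8  102=23  103=39  104=6  105=6  106=47
Waiting times: 100=39, 101=0, 102=14, 103=28, 104=0, 105=1, 106=36
Average waiting = (39+0+14+28+0+1+36) / 7 = 118/7 = 16.86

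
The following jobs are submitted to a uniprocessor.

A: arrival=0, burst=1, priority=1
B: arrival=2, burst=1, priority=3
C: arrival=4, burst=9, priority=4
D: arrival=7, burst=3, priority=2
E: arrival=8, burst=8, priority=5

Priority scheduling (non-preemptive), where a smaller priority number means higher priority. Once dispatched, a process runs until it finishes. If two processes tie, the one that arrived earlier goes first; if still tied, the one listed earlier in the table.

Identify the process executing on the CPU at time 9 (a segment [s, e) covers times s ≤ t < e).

Timeline: | A 0-1 | idle 1-2 | B 2-3 | idle 3-4 | C 4-13 | D 13-16 | E 16-24 |
Completion: A=1  B=3  C=13  D=16  E=24

C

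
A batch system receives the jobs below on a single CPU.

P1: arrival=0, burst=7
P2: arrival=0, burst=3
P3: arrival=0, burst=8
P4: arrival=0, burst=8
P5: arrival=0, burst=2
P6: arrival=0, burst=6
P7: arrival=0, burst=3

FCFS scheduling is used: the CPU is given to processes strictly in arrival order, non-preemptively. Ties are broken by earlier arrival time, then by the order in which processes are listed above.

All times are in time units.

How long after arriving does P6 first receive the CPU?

28

Schedule: | P1 0-7 | P2 7-10 | P3 10-18 | P4 18-26 | P5 26-28 | P6 28-34 | P7 34-37 |
Completion: P1=7  P2=10  P3=18  P4=26  P5=28  P6=34  P7=37
Turnaround (C−A): P1=7  P2=10  P3=18  P4=26  P5=28  P6=34  P7=37
Response(P6) = first start − arrival = 28 − 0 = 28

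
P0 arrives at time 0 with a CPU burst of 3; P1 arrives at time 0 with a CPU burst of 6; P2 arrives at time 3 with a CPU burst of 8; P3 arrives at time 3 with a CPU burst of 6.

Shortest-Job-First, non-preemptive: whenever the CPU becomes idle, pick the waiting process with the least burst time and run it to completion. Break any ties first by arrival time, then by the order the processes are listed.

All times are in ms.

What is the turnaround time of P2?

20

Timeline: | P0 0-3 | P1 3-9 | P3 9-15 | P2 15-23 |
Completion: P0=3  P1=9  P2=23  P3=15
Turnaround (C−A): P0=3  P1=9  P2=20  P3=12
Turnaround(P2) = completion − arrival = 23 − 3 = 20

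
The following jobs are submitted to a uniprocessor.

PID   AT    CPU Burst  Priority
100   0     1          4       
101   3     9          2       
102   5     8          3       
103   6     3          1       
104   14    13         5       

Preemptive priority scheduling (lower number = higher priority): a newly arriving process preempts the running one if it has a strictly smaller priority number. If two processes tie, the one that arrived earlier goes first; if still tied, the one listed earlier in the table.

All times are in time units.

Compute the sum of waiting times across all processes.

22

Timeline: | 100 0-1 | idle 1-3 | 101 3-6 | 103 6-9 | 101 9-15 | 102 15-23 | 104 23-36 |
Completion: 100=1  101=15  102=23  103=9  104=36
Waiting = turnaround − burst: 100=0, 101=3, 102=10, 103=0, 104=9
Total waiting = 0 + 3 + 10 + 0 + 9 = 22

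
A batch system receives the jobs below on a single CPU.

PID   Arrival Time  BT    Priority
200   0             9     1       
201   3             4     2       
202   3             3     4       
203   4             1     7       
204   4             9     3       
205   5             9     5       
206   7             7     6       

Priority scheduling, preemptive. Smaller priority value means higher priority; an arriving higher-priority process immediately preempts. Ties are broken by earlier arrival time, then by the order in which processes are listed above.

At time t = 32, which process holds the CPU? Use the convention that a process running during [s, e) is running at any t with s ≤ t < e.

205

Gantt: | 200 0-9 | 201 9-13 | 204 13-22 | 202 22-25 | 205 25-34 | 206 34-41 | 203 41-42 |
Completion: 200=9  201=13  202=25  203=42  204=22  205=34  206=41
Turnaround (C−A): 200=9  201=10  202=22  203=38  204=18  205=29  206=34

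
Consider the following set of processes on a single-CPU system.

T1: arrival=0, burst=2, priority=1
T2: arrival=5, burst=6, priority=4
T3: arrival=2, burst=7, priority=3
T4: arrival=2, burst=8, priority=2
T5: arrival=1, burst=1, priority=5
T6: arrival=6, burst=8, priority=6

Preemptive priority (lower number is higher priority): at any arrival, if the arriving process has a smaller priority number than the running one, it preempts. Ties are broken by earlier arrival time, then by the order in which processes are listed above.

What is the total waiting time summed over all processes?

Schedule: | T1 0-2 | T4 2-10 | T3 10-17 | T2 17-23 | T5 23-24 | T6 24-32 |
Completion: T1=2  T2=23  T3=17  T4=10  T5=24  T6=32
Turnaround (C−A): T1=2  T2=18  T3=15  T4=8  T5=23  T6=26
Waiting = turnaround − burst: T1=0, T2=12, T3=8, T4=0, T5=22, T6=18
Total waiting = 0 + 12 + 8 + 0 + 22 + 18 = 60

60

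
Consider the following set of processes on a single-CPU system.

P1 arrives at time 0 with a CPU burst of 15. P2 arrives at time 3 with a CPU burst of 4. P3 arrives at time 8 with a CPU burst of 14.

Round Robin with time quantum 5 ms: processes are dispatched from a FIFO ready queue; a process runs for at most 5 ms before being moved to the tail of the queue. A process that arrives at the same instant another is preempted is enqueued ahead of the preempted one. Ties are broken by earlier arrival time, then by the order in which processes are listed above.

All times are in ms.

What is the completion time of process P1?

Schedule: | P1 0-5 | P2 5-9 | P1 9-14 | P3 14-19 | P1 19-24 | P3 24-33 |
Completion: P1=24  P2=9  P3=33

24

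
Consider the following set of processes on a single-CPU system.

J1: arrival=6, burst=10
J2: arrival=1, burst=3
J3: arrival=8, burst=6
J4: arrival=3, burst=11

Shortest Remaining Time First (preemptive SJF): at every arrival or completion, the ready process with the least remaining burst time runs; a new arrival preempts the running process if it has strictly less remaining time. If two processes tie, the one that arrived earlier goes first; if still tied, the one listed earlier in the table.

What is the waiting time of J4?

Timeline: | idle 0-1 | J2 1-4 | J4 4-8 | J3 8-14 | J4 14-21 | J1 21-31 |
Completion: J1=31  J2=4  J3=14  J4=21
Turnaround (C−A): J1=25  J2=3  J3=6  J4=18
Waiting(J4) = turnaround − burst = 18 − 11 = 7

7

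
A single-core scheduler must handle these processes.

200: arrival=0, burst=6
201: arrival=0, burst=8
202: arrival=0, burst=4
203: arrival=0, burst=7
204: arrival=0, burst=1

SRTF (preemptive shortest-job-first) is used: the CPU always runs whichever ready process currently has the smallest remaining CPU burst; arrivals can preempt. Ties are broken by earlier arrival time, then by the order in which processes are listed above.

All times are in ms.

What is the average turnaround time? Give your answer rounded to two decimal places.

Timeline: | 204 0-1 | 202 1-5 | 200 5-11 | 203 11-18 | 201 18-26 |
Completion: 200=11  201=26  202=5  203=18  204=1
Turnaround (C−A): 200=11  201=26  202=5  203=18  204=1
Turnaround times: 200=11, 201=26, 202=5, 203=18, 204=1
Average turnaround = (11+26+5+18+1) / 5 = 61/5 = 12.20

12.20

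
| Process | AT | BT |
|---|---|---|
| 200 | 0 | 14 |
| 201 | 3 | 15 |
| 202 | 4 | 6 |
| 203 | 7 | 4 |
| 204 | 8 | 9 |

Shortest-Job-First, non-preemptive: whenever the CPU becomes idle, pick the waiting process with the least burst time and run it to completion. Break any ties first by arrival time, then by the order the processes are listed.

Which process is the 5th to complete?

201

Timeline: | 200 0-14 | 203 14-18 | 202 18-24 | 204 24-33 | 201 33-48 |
Completion: 200=14  201=48  202=24  203=18  204=33
Finish order: 200 → 203 → 202 → 204 → 201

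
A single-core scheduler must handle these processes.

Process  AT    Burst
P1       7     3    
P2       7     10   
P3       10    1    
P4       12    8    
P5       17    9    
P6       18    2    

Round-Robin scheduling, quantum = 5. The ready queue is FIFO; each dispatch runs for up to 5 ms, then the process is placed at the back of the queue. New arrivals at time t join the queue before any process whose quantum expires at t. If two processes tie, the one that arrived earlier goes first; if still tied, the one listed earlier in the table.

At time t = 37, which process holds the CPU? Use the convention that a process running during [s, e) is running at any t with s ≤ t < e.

Gantt: | idle 0-7 | P1 7-10 | P2 10-15 | P3 15-16 | P4 16-21 | P2 21-26 | P5 26-31 | P6 31-33 | P4 33-36 | P5 36-40 |
Completion: P1=10  P2=26  P3=16  P4=36  P5=40  P6=33
Turnaround (C−A): P1=3  P2=19  P3=6  P4=24  P5=23  P6=15

P5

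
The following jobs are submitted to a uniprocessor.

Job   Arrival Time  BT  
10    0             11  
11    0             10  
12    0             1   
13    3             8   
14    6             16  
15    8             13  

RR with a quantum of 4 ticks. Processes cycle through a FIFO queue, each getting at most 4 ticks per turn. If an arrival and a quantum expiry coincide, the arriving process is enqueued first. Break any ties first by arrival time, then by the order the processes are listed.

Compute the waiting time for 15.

Timeline: | 10 0-4 | 11 4-8 | 12 8-9 | 13 9-13 | 10 13-17 | 14 17-21 | 15 21-25 | 11 25-29 | 13 29-33 | 10 33-36 | 14 36-40 | 15 40-44 | 11 44-46 | 14 46-50 | 15 50-54 | 14 54-58 | 15 58-59 |
Completion: 10=36  11=46  12=9  13=33  14=58  15=59
Waiting(15) = turnaround − burst = 51 − 13 = 38

38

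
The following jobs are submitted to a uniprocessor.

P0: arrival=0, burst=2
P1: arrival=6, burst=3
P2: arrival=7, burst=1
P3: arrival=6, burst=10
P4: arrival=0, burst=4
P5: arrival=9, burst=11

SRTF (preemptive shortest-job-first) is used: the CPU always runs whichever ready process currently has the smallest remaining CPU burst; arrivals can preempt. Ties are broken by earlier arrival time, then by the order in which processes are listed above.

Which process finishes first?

P0

Gantt: | P0 0-2 | P4 2-6 | P1 6-7 | P2 7-8 | P1 8-10 | P3 10-20 | P5 20-31 |
Completion: P0=2  P1=10  P2=8  P3=20  P4=6  P5=31
Turnaround (C−A): P0=2  P1=4  P2=1  P3=14  P4=6  P5=22
Finish order: P0 → P4 → P2 → P1 → P3 → P5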